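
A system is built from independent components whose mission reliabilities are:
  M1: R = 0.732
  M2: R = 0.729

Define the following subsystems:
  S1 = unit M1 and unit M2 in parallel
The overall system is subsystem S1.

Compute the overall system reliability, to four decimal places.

0.9274

Parallel (M1 and M2): 1 − (1 − 0.732000)(1 − 0.729000) = 0.9274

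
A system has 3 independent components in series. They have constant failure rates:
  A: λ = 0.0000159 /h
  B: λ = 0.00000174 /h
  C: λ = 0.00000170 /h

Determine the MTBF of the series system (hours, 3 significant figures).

51700

Series of exponential components: λ_sys = Σ λ_i
λ_sys = 0.0000159 + 0.00000174 + 0.00000170 = 1.9340e-05 /h
MTBF = 1 / λ_sys = 51700 h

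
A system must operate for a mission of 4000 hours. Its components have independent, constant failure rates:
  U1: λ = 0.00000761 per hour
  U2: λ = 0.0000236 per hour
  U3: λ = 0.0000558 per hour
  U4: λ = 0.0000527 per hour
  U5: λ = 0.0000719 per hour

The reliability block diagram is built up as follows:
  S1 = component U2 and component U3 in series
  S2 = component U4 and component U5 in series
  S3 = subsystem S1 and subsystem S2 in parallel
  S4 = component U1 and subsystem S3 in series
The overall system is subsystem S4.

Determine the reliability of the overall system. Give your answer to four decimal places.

R(U1) = exp(−0.00000761 × 4000) = 0.970019
R(U2) = exp(−0.0000236 × 4000) = 0.909919
R(U3) = exp(−0.0000558 × 4000) = 0.799955
R(U4) = exp(−0.0000527 × 4000) = 0.809936
R(U5) = exp(−0.0000719 × 4000) = 0.750062
Series (U2 and U3): 0.909919 × 0.799955 = 0.727894
Series (U4 and U5): 0.809936 × 0.750062 = 0.607502
Parallel ([0.727894] and [0.607502]): 1 − (1 − 0.727894)(1 − 0.607502) = 0.893199
Series (U1 and [0.893199]): 0.970019 × 0.893199 = 0.8664

0.8664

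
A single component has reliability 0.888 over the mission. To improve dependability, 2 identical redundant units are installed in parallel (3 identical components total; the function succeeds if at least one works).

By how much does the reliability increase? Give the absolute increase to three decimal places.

0.111

R_before = 0.888
R_after = 1 − (1 − 0.888)^3 = 0.999
ΔR = 0.999 − 0.888 = 0.111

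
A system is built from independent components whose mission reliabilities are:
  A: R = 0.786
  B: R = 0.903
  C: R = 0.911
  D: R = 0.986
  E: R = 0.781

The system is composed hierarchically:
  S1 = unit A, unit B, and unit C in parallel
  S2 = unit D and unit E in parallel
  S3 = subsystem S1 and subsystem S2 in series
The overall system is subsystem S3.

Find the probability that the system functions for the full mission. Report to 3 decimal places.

0.995

Parallel (A, B, and C): 1 − (1 − 0.78600)(1 − 0.90300)(1 − 0.91100) = 0.99815
Parallel (D and E): 1 − (1 − 0.98600)(1 − 0.78100) = 0.99693
Series ([0.99815] and [0.99693]): 0.99815 × 0.99693 = 0.995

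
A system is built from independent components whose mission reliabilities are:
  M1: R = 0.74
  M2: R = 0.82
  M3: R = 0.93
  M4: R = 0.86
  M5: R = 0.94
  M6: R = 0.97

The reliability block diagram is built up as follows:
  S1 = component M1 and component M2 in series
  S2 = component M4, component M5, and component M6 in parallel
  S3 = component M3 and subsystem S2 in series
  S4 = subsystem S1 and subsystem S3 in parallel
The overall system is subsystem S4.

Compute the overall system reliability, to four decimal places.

Series (M1 and M2): 0.740000 × 0.820000 = 0.606800
Parallel (M4, M5, and M6): 1 − (1 − 0.860000)(1 − 0.940000)(1 − 0.970000) = 0.999748
Series (M3 and [0.999748]): 0.930000 × 0.999748 = 0.929766
Parallel ([0.606800] and [0.929766]): 1 − (1 − 0.606800)(1 − 0.929766) = 0.9724

0.9724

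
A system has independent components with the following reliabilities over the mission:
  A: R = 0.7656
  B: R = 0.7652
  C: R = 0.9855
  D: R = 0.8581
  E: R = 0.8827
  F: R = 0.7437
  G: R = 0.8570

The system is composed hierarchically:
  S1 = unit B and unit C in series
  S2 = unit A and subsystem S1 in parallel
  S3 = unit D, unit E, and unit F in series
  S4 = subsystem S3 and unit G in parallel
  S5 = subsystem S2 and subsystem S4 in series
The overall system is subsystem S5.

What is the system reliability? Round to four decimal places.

Series (B and C): 0.765200 × 0.985500 = 0.754105
Parallel (A and [0.754105]): 1 − (1 − 0.765600)(1 − 0.754105) = 0.942362
Series (D, E, and F): 0.858100 × 0.882700 × 0.743700 = 0.563312
Parallel ([0.563312] and G): 1 − (1 − 0.563312)(1 − 0.857000) = 0.937554
Series ([0.942362] and [0.937554]): 0.942362 × 0.937554 = 0.8835

0.8835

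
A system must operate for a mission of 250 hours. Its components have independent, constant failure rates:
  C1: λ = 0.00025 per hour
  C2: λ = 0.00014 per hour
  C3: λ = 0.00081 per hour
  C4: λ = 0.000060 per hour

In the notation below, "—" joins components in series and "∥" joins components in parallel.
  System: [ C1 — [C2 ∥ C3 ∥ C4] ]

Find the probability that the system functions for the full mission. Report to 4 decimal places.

0.9393

R(C1) = exp(−0.00025 × 250) = 0.939413
R(C2) = exp(−0.00014 × 250) = 0.965605
R(C3) = exp(−0.00081 × 250) = 0.816686
R(C4) = exp(−0.000060 × 250) = 0.985112
Parallel (C2, C3, and C4): 1 − (1 − 0.965605)(1 − 0.816686)(1 − 0.985112) = 0.999906
Series (C1 and [0.999906]): 0.939413 × 0.999906 = 0.9393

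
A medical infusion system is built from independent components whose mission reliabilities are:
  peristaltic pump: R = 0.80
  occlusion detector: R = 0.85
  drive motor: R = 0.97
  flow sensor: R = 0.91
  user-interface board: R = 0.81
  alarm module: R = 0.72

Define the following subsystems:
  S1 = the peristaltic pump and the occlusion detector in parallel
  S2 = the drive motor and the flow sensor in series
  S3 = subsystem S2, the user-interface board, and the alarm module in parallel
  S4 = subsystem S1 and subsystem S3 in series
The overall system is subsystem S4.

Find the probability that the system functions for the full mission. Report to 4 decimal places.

Parallel (peristaltic pump and occlusion detector): 1 − (1 − 0.800000)(1 − 0.850000) = 0.970000
Series (drive motor and flow sensor): 0.970000 × 0.910000 = 0.882700
Parallel ([0.882700], user-interface board, and alarm module): 1 − (1 − 0.882700)(1 − 0.810000)(1 − 0.720000) = 0.993760
Series ([0.970000] and [0.993760]): 0.970000 × 0.993760 = 0.9639

0.9639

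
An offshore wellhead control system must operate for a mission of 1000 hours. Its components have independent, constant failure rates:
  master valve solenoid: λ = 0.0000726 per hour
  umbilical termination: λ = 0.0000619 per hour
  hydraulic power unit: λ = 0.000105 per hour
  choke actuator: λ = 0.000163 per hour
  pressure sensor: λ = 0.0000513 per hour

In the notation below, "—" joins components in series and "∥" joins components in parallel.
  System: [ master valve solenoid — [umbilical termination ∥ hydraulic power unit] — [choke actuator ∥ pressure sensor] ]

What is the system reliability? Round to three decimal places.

R(master valve solenoid) = exp(−0.0000726 × 1000) = 0.92997
R(umbilical termination) = exp(−0.0000619 × 1000) = 0.93998
R(hydraulic power unit) = exp(−0.000105 × 1000) = 0.90032
R(choke actuator) = exp(−0.000163 × 1000) = 0.84959
R(pressure sensor) = exp(−0.0000513 × 1000) = 0.94999
Parallel (umbilical termination and hydraulic power unit): 1 − (1 − 0.93998)(1 − 0.90032) = 0.99402
Parallel (choke actuator and pressure sensor): 1 − (1 − 0.84959)(1 − 0.94999) = 0.99248
Series (master valve solenoid, [0.99402], and [0.99248]): 0.92997 × 0.99402 × 0.99248 = 0.917

0.917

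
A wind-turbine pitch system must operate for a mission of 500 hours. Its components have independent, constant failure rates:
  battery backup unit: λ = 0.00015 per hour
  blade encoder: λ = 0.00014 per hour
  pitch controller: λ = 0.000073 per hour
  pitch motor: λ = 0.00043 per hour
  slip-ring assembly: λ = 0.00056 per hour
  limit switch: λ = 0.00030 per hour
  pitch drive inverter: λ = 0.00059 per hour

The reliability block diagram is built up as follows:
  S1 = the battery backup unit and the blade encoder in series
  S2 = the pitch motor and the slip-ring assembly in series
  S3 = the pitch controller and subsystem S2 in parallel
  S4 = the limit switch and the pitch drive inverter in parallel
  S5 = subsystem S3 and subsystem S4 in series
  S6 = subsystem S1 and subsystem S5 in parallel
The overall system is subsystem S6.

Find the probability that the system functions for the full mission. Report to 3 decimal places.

0.993

R(battery backup unit) = exp(−0.00015 × 500) = 0.92774
R(blade encoder) = exp(−0.00014 × 500) = 0.93239
R(pitch controller) = exp(−0.000073 × 500) = 0.96416
R(pitch motor) = exp(−0.00043 × 500) = 0.80654
R(slip-ring assembly) = exp(−0.00056 × 500) = 0.75578
R(limit switch) = exp(−0.00030 × 500) = 0.86071
R(pitch drive inverter) = exp(−0.00059 × 500) = 0.74453
Series (battery backup unit and blade encoder): 0.92774 × 0.93239 = 0.86502
Series (pitch motor and slip-ring assembly): 0.80654 × 0.75578 = 0.60957
Parallel (pitch controller and [0.60957]): 1 − (1 − 0.96416)(1 − 0.60957) = 0.98601
Parallel (limit switch and pitch drive inverter): 1 − (1 − 0.86071)(1 − 0.74453) = 0.96442
Series ([0.98601] and [0.96442]): 0.98601 × 0.96442 = 0.95093
Parallel ([0.86502] and [0.95093]): 1 − (1 − 0.86502)(1 − 0.95093) = 0.993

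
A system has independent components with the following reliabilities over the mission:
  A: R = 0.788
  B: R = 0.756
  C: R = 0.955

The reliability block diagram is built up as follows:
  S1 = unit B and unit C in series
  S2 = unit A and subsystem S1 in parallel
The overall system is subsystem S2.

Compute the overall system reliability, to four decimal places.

0.9411

Series (B and C): 0.756000 × 0.955000 = 0.721980
Parallel (A and [0.721980]): 1 − (1 − 0.788000)(1 − 0.721980) = 0.9411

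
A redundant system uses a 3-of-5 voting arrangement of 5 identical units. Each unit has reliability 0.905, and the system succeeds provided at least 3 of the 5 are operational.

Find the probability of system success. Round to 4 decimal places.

R = Σ_{i=3}^{5} C(5,i) p^i (1−p)^{5−i} with p = 0.905
C(5,3)·0.905^3·0.095^2 = 0.066895
C(5,4)·0.905^4·0.095^1 = 0.318631
C(5,5)·0.905^5·0.095^0 = 0.607076
Sum = 0.9926

0.9926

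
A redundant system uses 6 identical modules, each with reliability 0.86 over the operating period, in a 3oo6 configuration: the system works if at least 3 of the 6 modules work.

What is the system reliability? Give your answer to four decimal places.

R = Σ_{i=3}^{6} C(6,i) p^i (1−p)^{6−i} with p = 0.86
C(6,3)·0.86^3·0.14^3 = 0.034907
C(6,4)·0.86^4·0.14^2 = 0.160820
C(6,5)·0.86^5·0.14^1 = 0.395159
C(6,6)·0.86^6·0.14^0 = 0.404567
Sum = 0.9955

0.9955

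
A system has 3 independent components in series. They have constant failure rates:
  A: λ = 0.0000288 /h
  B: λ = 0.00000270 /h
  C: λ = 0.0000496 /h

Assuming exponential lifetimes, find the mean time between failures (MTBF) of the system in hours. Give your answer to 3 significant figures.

12300

Series of exponential components: λ_sys = Σ λ_i
λ_sys = 0.0000288 + 0.00000270 + 0.0000496 = 8.1100e-05 /h
MTBF = 1 / λ_sys = 12300 h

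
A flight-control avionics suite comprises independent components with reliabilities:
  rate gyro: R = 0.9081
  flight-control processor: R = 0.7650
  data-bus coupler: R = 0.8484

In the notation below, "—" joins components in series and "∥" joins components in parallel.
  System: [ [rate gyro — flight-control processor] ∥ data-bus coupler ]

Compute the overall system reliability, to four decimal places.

Series (rate gyro and flight-control processor): 0.908100 × 0.765000 = 0.694697
Parallel ([0.694697] and data-bus coupler): 1 − (1 − 0.694697)(1 − 0.848400) = 0.9537

0.9537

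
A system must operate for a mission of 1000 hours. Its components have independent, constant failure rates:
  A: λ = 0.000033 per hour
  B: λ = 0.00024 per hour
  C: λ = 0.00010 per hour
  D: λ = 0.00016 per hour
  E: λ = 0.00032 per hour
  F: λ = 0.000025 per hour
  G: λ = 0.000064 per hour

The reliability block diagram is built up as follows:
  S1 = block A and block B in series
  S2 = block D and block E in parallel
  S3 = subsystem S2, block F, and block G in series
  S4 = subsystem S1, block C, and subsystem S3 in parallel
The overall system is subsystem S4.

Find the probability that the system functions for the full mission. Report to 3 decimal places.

R(A) = exp(−0.000033 × 1000) = 0.96754
R(B) = exp(−0.00024 × 1000) = 0.78663
R(C) = exp(−0.00010 × 1000) = 0.90484
R(D) = exp(−0.00016 × 1000) = 0.85214
R(E) = exp(−0.00032 × 1000) = 0.72615
R(F) = exp(−0.000025 × 1000) = 0.97531
R(G) = exp(−0.000064 × 1000) = 0.93800
Series (A and B): 0.96754 × 0.78663 = 0.76110
Parallel (D and E): 1 − (1 − 0.85214)(1 − 0.72615) = 0.95951
Series ([0.95951], F, and G): 0.95951 × 0.97531 × 0.93800 = 0.87780
Parallel ([0.76110], C, and [0.87780]): 1 − (1 − 0.76110)(1 − 0.90484)(1 − 0.87780) = 0.997

0.997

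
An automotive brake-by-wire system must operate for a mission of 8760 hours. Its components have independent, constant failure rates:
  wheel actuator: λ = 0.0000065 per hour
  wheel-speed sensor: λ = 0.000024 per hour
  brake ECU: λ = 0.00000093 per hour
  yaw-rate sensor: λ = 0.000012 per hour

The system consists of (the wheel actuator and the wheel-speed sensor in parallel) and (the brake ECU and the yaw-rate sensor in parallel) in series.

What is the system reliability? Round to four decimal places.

0.9887

R(wheel actuator) = exp(−0.0000065 × 8760) = 0.944651
R(wheel-speed sensor) = exp(−0.000024 × 8760) = 0.810390
R(brake ECU) = exp(−0.00000093 × 8760) = 0.991886
R(yaw-rate sensor) = exp(−0.000012 × 8760) = 0.900216
Parallel (wheel actuator and wheel-speed sensor): 1 − (1 − 0.944651)(1 − 0.810390) = 0.989505
Parallel (brake ECU and yaw-rate sensor): 1 − (1 − 0.991886)(1 − 0.900216) = 0.999190
Series ([0.989505] and [0.999190]): 0.989505 × 0.999190 = 0.9887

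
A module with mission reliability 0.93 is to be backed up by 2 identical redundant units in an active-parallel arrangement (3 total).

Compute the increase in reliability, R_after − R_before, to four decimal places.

R_before = 0.93
R_after = 1 − (1 − 0.93)^3 = 0.9997
ΔR = 0.9997 − 0.93 = 0.0697

0.0697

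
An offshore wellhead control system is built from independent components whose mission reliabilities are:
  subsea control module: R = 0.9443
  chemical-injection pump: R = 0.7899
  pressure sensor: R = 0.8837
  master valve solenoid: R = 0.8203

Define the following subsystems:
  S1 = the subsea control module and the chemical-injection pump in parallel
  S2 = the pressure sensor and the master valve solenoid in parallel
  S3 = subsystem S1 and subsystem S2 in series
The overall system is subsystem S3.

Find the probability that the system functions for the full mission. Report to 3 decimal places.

0.968

Parallel (subsea control module and chemical-injection pump): 1 − (1 − 0.94430)(1 − 0.78990) = 0.98830
Parallel (pressure sensor and master valve solenoid): 1 − (1 − 0.88370)(1 − 0.82030) = 0.97910
Series ([0.98830] and [0.97910]): 0.98830 × 0.97910 = 0.968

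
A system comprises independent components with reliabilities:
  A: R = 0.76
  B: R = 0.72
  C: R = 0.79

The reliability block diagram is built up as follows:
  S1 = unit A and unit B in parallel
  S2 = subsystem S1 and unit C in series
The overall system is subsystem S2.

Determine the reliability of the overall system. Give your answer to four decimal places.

Parallel (A and B): 1 − (1 − 0.760000)(1 − 0.720000) = 0.932800
Series ([0.932800] and C): 0.932800 × 0.790000 = 0.7369

0.7369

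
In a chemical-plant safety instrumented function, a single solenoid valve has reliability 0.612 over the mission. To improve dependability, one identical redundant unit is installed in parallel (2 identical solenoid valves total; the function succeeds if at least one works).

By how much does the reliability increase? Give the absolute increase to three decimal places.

0.237

R_before = 0.612
R_after = 1 − (1 − 0.612)^2 = 0.849
ΔR = 0.849 − 0.612 = 0.237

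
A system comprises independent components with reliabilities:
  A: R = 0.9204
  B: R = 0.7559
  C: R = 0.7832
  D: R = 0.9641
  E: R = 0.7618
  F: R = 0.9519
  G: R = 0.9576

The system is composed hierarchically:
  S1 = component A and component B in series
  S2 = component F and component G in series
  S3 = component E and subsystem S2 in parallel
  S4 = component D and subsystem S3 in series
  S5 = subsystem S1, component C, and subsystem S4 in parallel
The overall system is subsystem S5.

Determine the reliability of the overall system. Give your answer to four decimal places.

Series (A and B): 0.920400 × 0.755900 = 0.695730
Series (F and G): 0.951900 × 0.957600 = 0.911539
Parallel (E and [0.911539]): 1 − (1 − 0.761800)(1 − 0.911539) = 0.978929
Series (D and [0.978929]): 0.964100 × 0.978929 = 0.943785
Parallel ([0.695730], C, and [0.943785]): 1 − (1 − 0.695730)(1 − 0.783200)(1 − 0.943785) = 0.9963

0.9963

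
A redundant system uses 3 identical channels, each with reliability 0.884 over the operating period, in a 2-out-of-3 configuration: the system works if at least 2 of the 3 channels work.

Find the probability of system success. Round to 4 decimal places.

0.9628

R = Σ_{i=2}^{3} C(3,i) p^i (1−p)^{3−i} with p = 0.884
C(3,2)·0.884^2·0.116^1 = 0.271947
C(3,3)·0.884^3·0.116^0 = 0.690807
Sum = 0.9628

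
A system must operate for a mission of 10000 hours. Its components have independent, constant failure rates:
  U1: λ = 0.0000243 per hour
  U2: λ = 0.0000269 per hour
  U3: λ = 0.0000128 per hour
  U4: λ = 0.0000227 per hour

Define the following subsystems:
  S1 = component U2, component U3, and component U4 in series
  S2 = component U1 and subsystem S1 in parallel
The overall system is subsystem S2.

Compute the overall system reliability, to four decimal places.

0.8999

R(U1) = exp(−0.0000243 × 10000) = 0.784272
R(U2) = exp(−0.0000269 × 10000) = 0.764143
R(U3) = exp(−0.0000128 × 10000) = 0.879853
R(U4) = exp(−0.0000227 × 10000) = 0.796921
Series (U2, U3, and U4): 0.764143 × 0.879853 × 0.796921 = 0.535797
Parallel (U1 and [0.535797]): 1 − (1 − 0.784272)(1 − 0.535797) = 0.8999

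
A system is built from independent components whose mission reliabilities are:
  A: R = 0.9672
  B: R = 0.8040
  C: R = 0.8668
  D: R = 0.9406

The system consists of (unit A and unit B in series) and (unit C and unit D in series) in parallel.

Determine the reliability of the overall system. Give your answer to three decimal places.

Series (A and B): 0.96720 × 0.80400 = 0.77763
Series (C and D): 0.86680 × 0.94060 = 0.81531
Parallel ([0.77763] and [0.81531]): 1 − (1 − 0.77763)(1 − 0.81531) = 0.959

0.959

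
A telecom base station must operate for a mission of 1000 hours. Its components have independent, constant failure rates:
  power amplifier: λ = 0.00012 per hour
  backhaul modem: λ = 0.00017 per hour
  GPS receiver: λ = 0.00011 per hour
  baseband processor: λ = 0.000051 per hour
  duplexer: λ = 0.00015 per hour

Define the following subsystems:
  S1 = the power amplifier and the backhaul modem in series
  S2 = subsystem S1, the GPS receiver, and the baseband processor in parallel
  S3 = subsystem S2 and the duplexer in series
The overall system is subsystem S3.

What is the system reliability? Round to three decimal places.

R(power amplifier) = exp(−0.00012 × 1000) = 0.88692
R(backhaul modem) = exp(−0.00017 × 1000) = 0.84366
R(GPS receiver) = exp(−0.00011 × 1000) = 0.89583
R(baseband processor) = exp(−0.000051 × 1000) = 0.95028
R(duplexer) = exp(−0.00015 × 1000) = 0.86071
Series (power amplifier and backhaul modem): 0.88692 × 0.84366 = 0.74826
Parallel ([0.74826], GPS receiver, and baseband processor): 1 − (1 − 0.74826)(1 − 0.89583)(1 − 0.95028) = 0.99870
Series ([0.99870] and duplexer): 0.99870 × 0.86071 = 0.860

0.860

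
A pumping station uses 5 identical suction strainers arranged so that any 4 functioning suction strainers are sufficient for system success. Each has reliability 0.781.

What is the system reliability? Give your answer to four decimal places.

0.6980

R = Σ_{i=4}^{5} C(5,i) p^i (1−p)^{5−i} with p = 0.781
C(5,4)·0.781^4·0.219^1 = 0.407397
C(5,5)·0.781^5·0.219^0 = 0.290573
Sum = 0.6980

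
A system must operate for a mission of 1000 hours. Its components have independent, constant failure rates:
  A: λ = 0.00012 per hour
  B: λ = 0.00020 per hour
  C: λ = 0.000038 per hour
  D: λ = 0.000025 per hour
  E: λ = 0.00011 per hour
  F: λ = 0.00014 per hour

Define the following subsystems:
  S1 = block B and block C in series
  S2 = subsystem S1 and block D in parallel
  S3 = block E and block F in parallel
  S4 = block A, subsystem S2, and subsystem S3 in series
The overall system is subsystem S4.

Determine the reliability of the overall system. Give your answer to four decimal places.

0.8703

R(A) = exp(−0.00012 × 1000) = 0.886920
R(B) = exp(−0.00020 × 1000) = 0.818731
R(C) = exp(−0.000038 × 1000) = 0.962713
R(D) = exp(−0.000025 × 1000) = 0.975310
R(E) = exp(−0.00011 × 1000) = 0.895834
R(F) = exp(−0.00014 × 1000) = 0.869358
Series (B and C): 0.818731 × 0.962713 = 0.788203
Parallel ([0.788203] and D): 1 − (1 − 0.788203)(1 − 0.975310) = 0.994771
Parallel (E and F): 1 − (1 − 0.895834)(1 − 0.869358) = 0.986392
Series (A, [0.994771], and [0.986392]): 0.886920 × 0.994771 × 0.986392 = 0.8703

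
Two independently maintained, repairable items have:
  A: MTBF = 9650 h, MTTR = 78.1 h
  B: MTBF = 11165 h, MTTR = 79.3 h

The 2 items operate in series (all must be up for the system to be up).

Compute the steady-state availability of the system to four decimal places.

0.9850

A(A) = MTBF/(MTBF+MTTR) = 9650/(9650+78.1) = 0.991972
A(B) = MTBF/(MTBF+MTTR) = 11165/(11165+79.3) = 0.992948
Series availability: 0.991972 × 0.992948 = 0.9850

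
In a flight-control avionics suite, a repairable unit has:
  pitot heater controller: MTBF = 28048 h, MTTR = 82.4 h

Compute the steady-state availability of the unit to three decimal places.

0.997

A(pitot heater controller) = MTBF/(MTBF+MTTR) = 28048/(28048+82.4) = 0.997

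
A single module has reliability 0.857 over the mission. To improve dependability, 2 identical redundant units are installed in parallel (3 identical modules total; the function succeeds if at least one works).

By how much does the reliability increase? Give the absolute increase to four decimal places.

0.1401

R_before = 0.857
R_after = 1 − (1 − 0.857)^3 = 0.9971
ΔR = 0.9971 − 0.857 = 0.1401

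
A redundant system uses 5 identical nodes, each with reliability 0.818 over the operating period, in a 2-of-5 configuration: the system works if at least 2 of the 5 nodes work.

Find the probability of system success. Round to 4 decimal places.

R = Σ_{i=2}^{5} C(5,i) p^i (1−p)^{5−i} with p = 0.818
C(5,2)·0.818^2·0.182^3 = 0.040339
C(5,3)·0.818^3·0.182^2 = 0.181302
C(5,4)·0.818^4·0.182^1 = 0.407432
C(5,5)·0.818^5·0.182^0 = 0.366241
Sum = 0.9953

0.9953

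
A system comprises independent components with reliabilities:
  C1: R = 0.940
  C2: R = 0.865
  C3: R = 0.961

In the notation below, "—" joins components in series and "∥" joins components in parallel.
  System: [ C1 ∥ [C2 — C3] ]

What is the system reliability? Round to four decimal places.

0.9899

Series (C2 and C3): 0.865000 × 0.961000 = 0.831265
Parallel (C1 and [0.831265]): 1 − (1 − 0.940000)(1 − 0.831265) = 0.9899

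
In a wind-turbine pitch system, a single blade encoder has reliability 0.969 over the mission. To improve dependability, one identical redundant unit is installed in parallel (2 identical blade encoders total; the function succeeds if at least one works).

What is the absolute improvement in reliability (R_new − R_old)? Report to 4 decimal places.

0.0300

R_before = 0.969
R_after = 1 − (1 − 0.969)^2 = 0.9990
ΔR = 0.9990 − 0.969 = 0.0300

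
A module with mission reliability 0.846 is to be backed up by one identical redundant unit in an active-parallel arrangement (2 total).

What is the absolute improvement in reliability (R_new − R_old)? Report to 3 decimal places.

R_before = 0.846
R_after = 1 − (1 − 0.846)^2 = 0.976
ΔR = 0.976 − 0.846 = 0.130

0.130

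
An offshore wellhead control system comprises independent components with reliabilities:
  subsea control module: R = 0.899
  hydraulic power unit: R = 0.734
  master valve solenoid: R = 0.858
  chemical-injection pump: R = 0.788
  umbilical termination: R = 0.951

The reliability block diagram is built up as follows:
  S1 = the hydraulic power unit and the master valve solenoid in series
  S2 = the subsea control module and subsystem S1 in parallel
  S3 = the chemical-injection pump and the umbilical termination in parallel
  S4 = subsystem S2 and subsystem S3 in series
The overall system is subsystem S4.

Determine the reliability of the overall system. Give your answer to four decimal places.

0.9526

Series (hydraulic power unit and master valve solenoid): 0.734000 × 0.858000 = 0.629772
Parallel (subsea control module and [0.629772]): 1 − (1 − 0.899000)(1 − 0.629772) = 0.962607
Parallel (chemical-injection pump and umbilical termination): 1 − (1 − 0.788000)(1 − 0.951000) = 0.989612
Series ([0.962607] and [0.989612]): 0.962607 × 0.989612 = 0.9526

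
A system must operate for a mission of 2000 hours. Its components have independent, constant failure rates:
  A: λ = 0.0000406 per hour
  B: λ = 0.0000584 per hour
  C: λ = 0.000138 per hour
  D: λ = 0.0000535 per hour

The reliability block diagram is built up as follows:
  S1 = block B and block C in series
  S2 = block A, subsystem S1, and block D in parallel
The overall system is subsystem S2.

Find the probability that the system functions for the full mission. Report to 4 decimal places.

0.9974

R(A) = exp(−0.0000406 × 2000) = 0.922009
R(B) = exp(−0.0000584 × 2000) = 0.889763
R(C) = exp(−0.000138 × 2000) = 0.758813
R(D) = exp(−0.0000535 × 2000) = 0.898526
Series (B and C): 0.889763 × 0.758813 = 0.675164
Parallel (A, [0.675164], and D): 1 − (1 − 0.922009)(1 − 0.675164)(1 − 0.898526) = 0.9974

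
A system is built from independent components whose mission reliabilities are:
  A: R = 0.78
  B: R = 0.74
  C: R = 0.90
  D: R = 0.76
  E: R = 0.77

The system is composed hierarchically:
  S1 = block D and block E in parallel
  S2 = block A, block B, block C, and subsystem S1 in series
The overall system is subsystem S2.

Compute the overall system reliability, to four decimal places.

Parallel (D and E): 1 − (1 − 0.760000)(1 − 0.770000) = 0.944800
Series (A, B, C, and [0.944800]): 0.780000 × 0.740000 × 0.900000 × 0.944800 = 0.4908

0.4908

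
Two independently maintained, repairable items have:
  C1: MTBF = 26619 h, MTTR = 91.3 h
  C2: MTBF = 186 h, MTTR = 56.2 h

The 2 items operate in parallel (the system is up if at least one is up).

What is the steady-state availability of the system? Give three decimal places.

0.999

A(C1) = MTBF/(MTBF+MTTR) = 26619/(26619+91.3) = 0.996582
A(C2) = MTBF/(MTBF+MTTR) = 186/(186+56.2) = 0.767960
Parallel availability: 1 − (1 − 0.996582)(1 − 0.767960) = 0.999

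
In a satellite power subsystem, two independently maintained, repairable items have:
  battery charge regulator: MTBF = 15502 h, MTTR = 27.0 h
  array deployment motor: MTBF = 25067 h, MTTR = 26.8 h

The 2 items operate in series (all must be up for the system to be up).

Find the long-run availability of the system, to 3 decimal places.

A(battery charge regulator) = MTBF/(MTBF+MTTR) = 15502/(15502+27.0) = 0.998261
A(array deployment motor) = MTBF/(MTBF+MTTR) = 25067/(25067+26.8) = 0.998932
Series availability: 0.998261 × 0.998932 = 0.997

0.997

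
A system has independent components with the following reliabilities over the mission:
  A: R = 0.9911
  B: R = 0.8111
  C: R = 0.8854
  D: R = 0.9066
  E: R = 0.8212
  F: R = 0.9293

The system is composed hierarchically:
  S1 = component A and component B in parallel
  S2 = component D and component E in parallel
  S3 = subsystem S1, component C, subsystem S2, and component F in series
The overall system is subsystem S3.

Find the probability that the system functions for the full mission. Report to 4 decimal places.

Parallel (A and B): 1 − (1 − 0.991100)(1 − 0.811100) = 0.998319
Parallel (D and E): 1 − (1 − 0.906600)(1 − 0.821200) = 0.983300
Series ([0.998319], C, [0.983300], and F): 0.998319 × 0.885400 × 0.983300 × 0.929300 = 0.8077

0.8077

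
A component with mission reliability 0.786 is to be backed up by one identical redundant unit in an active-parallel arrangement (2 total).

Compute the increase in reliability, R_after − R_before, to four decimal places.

0.1682

R_before = 0.786
R_after = 1 − (1 − 0.786)^2 = 0.9542
ΔR = 0.9542 − 0.786 = 0.1682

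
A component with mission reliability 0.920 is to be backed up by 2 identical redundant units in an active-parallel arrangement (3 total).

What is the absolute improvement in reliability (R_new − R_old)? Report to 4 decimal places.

0.0795

R_before = 0.920
R_after = 1 − (1 − 0.920)^3 = 0.9995
ΔR = 0.9995 − 0.920 = 0.0795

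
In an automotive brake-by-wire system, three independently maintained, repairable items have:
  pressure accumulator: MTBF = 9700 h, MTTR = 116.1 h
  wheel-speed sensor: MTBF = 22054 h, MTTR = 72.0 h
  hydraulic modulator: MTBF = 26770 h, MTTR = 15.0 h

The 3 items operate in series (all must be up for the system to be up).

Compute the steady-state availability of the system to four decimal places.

0.9844

A(pressure accumulator) = MTBF/(MTBF+MTTR) = 9700/(9700+116.1) = 0.988172
A(wheel-speed sensor) = MTBF/(MTBF+MTTR) = 22054/(22054+72.0) = 0.996746
A(hydraulic modulator) = MTBF/(MTBF+MTTR) = 26770/(26770+15.0) = 0.999440
Series availability: 0.988172 × 0.996746 × 0.999440 = 0.9844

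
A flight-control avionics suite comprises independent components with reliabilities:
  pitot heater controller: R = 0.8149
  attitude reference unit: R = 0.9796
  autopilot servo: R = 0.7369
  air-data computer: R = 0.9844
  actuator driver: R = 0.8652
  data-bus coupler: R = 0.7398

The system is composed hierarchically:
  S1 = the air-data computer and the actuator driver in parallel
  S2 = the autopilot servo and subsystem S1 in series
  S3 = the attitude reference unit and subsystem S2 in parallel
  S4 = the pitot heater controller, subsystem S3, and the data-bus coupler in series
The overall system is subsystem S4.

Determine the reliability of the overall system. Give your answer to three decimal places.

0.600

Parallel (air-data computer and actuator driver): 1 − (1 − 0.98440)(1 − 0.86520) = 0.99790
Series (autopilot servo and [0.99790]): 0.73690 × 0.99790 = 0.73535
Parallel (attitude reference unit and [0.73535]): 1 − (1 − 0.97960)(1 − 0.73535) = 0.99460
Series (pitot heater controller, [0.99460], and data-bus coupler): 0.81490 × 0.99460 × 0.73980 = 0.600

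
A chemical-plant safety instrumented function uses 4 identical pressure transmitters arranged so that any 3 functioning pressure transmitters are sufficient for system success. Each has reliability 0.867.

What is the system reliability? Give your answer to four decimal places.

R = Σ_{i=3}^{4} C(4,i) p^i (1−p)^{4−i} with p = 0.867
C(4,3)·0.867^3·0.133^1 = 0.346712
C(4,4)·0.867^4·0.133^0 = 0.565036
Sum = 0.9117

0.9117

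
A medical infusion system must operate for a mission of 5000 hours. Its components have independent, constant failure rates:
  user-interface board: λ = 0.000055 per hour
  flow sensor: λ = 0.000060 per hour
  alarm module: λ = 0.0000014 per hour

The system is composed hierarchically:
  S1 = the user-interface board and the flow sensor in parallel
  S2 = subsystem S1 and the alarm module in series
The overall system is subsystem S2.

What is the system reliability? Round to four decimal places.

0.9311

R(user-interface board) = exp(−0.000055 × 5000) = 0.759572
R(flow sensor) = exp(−0.000060 × 5000) = 0.740818
R(alarm module) = exp(−0.0000014 × 5000) = 0.993024
Parallel (user-interface board and flow sensor): 1 − (1 − 0.759572)(1 − 0.740818) = 0.937685
Series ([0.937685] and alarm module): 0.937685 × 0.993024 = 0.9311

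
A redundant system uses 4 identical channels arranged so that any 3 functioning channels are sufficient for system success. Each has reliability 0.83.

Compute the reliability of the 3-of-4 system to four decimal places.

0.8634

R = Σ_{i=3}^{4} C(4,i) p^i (1−p)^{4−i} with p = 0.83
C(4,3)·0.83^3·0.17^1 = 0.388815
C(4,4)·0.83^4·0.17^0 = 0.474583
Sum = 0.8634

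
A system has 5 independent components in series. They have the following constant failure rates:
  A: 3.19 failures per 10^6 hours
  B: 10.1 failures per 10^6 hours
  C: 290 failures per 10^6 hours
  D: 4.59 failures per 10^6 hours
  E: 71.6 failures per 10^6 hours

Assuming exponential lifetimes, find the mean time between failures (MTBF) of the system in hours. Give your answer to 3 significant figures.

Series of exponential components: λ_sys = Σ λ_i
λ_sys = 0.00000319 + 0.0000101 + 0.000290 + 0.00000459 + 0.0000716 = 3.7948e-04 /h
MTBF = 1 / λ_sys = 2640 h

2640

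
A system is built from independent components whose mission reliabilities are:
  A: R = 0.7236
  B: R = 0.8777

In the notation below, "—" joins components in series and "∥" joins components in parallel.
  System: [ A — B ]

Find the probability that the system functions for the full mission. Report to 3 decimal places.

Series (A and B): 0.72360 × 0.87770 = 0.635

0.635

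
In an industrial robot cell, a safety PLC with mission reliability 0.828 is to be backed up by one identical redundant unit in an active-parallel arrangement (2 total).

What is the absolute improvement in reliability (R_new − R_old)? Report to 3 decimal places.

0.142

R_before = 0.828
R_after = 1 − (1 − 0.828)^2 = 0.970
ΔR = 0.970 − 0.828 = 0.142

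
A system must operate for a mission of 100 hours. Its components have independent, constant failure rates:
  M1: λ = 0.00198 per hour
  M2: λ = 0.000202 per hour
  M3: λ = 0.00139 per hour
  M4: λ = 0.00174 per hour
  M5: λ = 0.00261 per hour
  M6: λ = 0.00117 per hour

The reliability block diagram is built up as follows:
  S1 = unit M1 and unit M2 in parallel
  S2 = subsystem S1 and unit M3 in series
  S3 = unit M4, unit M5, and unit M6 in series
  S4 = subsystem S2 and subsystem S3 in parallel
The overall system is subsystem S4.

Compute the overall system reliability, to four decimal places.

0.9436

R(M1) = exp(−0.00198 × 100) = 0.820370
R(M2) = exp(−0.000202 × 100) = 0.980003
R(M3) = exp(−0.00139 × 100) = 0.870228
R(M4) = exp(−0.00174 × 100) = 0.840297
R(M5) = exp(−0.00261 × 100) = 0.770281
R(M6) = exp(−0.00117 × 100) = 0.889585
Parallel (M1 and M2): 1 − (1 − 0.820370)(1 − 0.980003) = 0.996408
Series ([0.996408] and M3): 0.996408 × 0.870228 = 0.867102
Series (M4, M5, and M6): 0.840297 × 0.770281 × 0.889585 = 0.575797
Parallel ([0.867102] and [0.575797]): 1 − (1 − 0.867102)(1 − 0.575797) = 0.9436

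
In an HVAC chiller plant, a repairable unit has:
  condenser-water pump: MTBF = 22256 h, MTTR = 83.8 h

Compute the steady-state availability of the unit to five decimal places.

0.99625

A(condenser-water pump) = MTBF/(MTBF+MTTR) = 22256/(22256+83.8) = 0.99625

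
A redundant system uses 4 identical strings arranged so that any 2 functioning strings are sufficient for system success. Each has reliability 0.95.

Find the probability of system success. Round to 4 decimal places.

0.9995

R = Σ_{i=2}^{4} C(4,i) p^i (1−p)^{4−i} with p = 0.95
C(4,2)·0.95^2·0.05^2 = 0.013538
C(4,3)·0.95^3·0.05^1 = 0.171475
C(4,4)·0.95^4·0.05^0 = 0.814506
Sum = 0.9995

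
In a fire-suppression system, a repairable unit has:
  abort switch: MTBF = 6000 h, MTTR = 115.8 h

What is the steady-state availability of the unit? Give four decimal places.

A(abort switch) = MTBF/(MTBF+MTTR) = 6000/(6000+115.8) = 0.9811

0.9811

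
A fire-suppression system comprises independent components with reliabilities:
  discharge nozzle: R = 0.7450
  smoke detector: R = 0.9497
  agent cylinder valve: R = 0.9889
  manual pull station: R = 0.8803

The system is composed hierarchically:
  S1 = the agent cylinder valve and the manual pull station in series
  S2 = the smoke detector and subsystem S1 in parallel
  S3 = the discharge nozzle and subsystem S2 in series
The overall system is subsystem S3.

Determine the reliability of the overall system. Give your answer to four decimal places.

0.7401

Series (agent cylinder valve and manual pull station): 0.988900 × 0.880300 = 0.870529
Parallel (smoke detector and [0.870529]): 1 − (1 − 0.949700)(1 − 0.870529) = 0.993488
Series (discharge nozzle and [0.993488]): 0.745000 × 0.993488 = 0.7401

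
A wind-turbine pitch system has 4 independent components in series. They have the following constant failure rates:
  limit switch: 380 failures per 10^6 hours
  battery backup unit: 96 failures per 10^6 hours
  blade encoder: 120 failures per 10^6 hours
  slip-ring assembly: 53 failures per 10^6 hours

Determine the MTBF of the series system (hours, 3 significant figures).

Series of exponential components: λ_sys = Σ λ_i
λ_sys = 0.00038 + 0.000096 + 0.00012 + 0.000053 = 6.4900e-04 /h
MTBF = 1 / λ_sys = 1540 h

1540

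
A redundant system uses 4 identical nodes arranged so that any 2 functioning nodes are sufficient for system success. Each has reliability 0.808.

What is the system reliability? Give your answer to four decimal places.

R = Σ_{i=2}^{4} C(4,i) p^i (1−p)^{4−i} with p = 0.808
C(4,2)·0.808^2·0.192^2 = 0.144403
C(4,3)·0.808^3·0.192^1 = 0.405131
C(4,4)·0.808^4·0.192^0 = 0.426231
Sum = 0.9758

0.9758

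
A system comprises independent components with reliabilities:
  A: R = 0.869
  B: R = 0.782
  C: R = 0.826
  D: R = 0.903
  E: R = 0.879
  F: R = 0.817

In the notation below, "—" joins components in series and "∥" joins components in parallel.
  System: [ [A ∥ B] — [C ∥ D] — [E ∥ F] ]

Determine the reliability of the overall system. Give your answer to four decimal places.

Parallel (A and B): 1 − (1 − 0.869000)(1 − 0.782000) = 0.971442
Parallel (C and D): 1 − (1 − 0.826000)(1 − 0.903000) = 0.983122
Parallel (E and F): 1 − (1 − 0.879000)(1 − 0.817000) = 0.977857
Series ([0.971442], [0.983122], and [0.977857]): 0.971442 × 0.983122 × 0.977857 = 0.9339

0.9339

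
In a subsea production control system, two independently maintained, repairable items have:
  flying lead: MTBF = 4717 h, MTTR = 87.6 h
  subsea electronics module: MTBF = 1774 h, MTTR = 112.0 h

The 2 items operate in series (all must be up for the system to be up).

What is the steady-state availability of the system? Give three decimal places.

A(flying lead) = MTBF/(MTBF+MTTR) = 4717/(4717+87.6) = 0.981767
A(subsea electronics module) = MTBF/(MTBF+MTTR) = 1774/(1774+112.0) = 0.940615
Series availability: 0.981767 × 0.940615 = 0.923

0.923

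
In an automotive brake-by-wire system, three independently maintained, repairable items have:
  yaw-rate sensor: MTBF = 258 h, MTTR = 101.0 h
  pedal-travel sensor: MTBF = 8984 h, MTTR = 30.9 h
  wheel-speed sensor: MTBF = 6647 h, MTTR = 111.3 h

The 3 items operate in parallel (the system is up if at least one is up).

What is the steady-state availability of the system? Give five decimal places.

0.99998

A(yaw-rate sensor) = MTBF/(MTBF+MTTR) = 258/(258+101.0) = 0.718663
A(pedal-travel sensor) = MTBF/(MTBF+MTTR) = 8984/(8984+30.9) = 0.996572
A(wheel-speed sensor) = MTBF/(MTBF+MTTR) = 6647/(6647+111.3) = 0.983531
Parallel availability: 1 − (1 − 0.718663)(1 − 0.996572)(1 − 0.983531) = 0.99998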